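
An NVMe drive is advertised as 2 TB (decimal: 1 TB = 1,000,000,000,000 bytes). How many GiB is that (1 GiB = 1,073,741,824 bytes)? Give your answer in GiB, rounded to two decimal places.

2 TB = 2 × 10^12 bytes = 2,000,000,000,000 bytes
1 GiB = 2^30 bytes = 1,073,741,824 bytes
2,000,000,000,000 / 1,073,741,824 = 1,862.65 GiB

1,862.65 GiB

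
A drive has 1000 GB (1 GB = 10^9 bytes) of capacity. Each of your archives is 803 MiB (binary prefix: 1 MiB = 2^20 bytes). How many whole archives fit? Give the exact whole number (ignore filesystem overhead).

Capacity: 1000 GB = 1,000,000,000,000 bytes
Per item: 803 MiB = 842,006,528 bytes
⌊1,000,000,000,000 / 842,006,528⌋ = 1,187

1,187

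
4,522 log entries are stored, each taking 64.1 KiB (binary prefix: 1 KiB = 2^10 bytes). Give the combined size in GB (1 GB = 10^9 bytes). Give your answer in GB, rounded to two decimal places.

0.30 GB

Total = 4,522 × 64.1 KiB = 289860.2 KiB
= 289860.2 × 1,024 bytes = 296,816,844.8 bytes
1 GB = 1,000,000,000 bytes
296,816,844.8 / 1,000,000,000 = 0.30 GB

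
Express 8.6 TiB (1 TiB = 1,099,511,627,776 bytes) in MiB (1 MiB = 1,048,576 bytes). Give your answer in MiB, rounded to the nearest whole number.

9,017,754 MiB

8.6 TiB × 1,099,511,627,776 bytes/TiB = 9,455,799,998,873.6 bytes
1 MiB = 1,048,576 bytes
9,455,799,998,873.6 / 1,048,576 = 9,017,754 MiB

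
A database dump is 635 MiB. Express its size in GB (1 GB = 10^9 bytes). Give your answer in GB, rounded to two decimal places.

0.67 GB

635 MiB = 635 × 2^20 bytes = 665,845,760 bytes
1 GB = 1,000,000,000 bytes
665,845,760 / 1,000,000,000 = 0.67 GB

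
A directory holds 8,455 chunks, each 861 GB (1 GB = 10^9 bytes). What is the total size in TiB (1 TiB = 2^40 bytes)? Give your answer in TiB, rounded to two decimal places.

Total = 8,455 × 861 GB = 7,279,755 GB
= 7,279,755 × 1,000,000,000 bytes = 7,279,755,000,000,000 bytes
1 TiB = 1,099,511,627,776 bytes
7,279,755,000,000,000 / 1,099,511,627,776 = 6,620.90 TiB

6,620.90 TiB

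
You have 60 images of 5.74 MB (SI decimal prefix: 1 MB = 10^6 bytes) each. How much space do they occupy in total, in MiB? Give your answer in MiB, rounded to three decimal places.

Total = 60 × 5.74 MB = 344.4 MB
= 344.4 × 1,000,000 bytes = 344,400,000 bytes
1 MiB = 1,048,576 bytes
344,400,000 / 1,048,576 = 328.445 MiB

328.445 MiB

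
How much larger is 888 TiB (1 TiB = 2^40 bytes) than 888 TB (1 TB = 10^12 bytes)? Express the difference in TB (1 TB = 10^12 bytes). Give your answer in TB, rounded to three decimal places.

88.366 TB

888 TiB = 888 × 1,099,511,627,776 = 976,366,325,465,088 bytes
888 TB = 888 × 1,000,000,000,000 = 888,000,000,000,000 bytes
difference = 88,366,325,465,088 bytes
88,366,325,465,088 / 1,000,000,000,000 = 88.366 TB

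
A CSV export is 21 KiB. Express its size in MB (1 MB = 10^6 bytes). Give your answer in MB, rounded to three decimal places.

21 KiB = 21 × 2^10 bytes = 21,504 bytes
1 MB = 1,000,000 bytes
21,504 / 1,000,000 = 0.022 MB

0.022 MB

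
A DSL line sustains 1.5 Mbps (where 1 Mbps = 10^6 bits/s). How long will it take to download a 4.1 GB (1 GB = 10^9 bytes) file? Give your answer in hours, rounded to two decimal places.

4.1 GB = 4,100,000,000 bytes = 32,800,000,000 bits
1.5 Mbps = 1,500,000 bits/s
time = 32,800,000,000 / 1,500,000 = 21,866.6667 s
21,866.6667 s / 3600 = 6.07 hours

6.07 hours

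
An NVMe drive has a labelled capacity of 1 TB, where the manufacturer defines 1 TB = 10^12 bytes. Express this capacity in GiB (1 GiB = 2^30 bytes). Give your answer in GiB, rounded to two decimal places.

1 TB × 1,000,000,000,000 bytes/TB = 1,000,000,000,000 bytes
1 GiB = 1,073,741,824 bytes
1,000,000,000,000 / 1,073,741,824 = 931.32 GiB

931.32 GiB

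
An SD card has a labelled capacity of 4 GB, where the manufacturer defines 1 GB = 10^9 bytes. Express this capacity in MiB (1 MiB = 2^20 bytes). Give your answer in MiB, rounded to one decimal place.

4 GB × 1,000,000,000 bytes/GB = 4,000,000,000 bytes
1 MiB = 2^20 bytes = 1,048,576 bytes
4,000,000,000 / 1,048,576 = 3,814.7 MiB

3,814.7 MiB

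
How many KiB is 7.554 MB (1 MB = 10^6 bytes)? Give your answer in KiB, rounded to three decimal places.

7.554 MB = 7.554 × 10^6 bytes = 7,554,000 bytes
1 KiB = 1,024 bytes
7,554,000 / 1,024 = 7,376.953 KiB

7,376.953 KiB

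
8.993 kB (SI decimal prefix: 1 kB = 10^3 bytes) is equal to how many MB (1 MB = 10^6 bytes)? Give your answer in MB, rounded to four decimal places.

8.993 kB = 8.993 × 10^3 bytes = 8,993 bytes
1 MB = 1,000,000 bytes
8,993 / 1,000,000 = 0.0090 MB

0.0090 MB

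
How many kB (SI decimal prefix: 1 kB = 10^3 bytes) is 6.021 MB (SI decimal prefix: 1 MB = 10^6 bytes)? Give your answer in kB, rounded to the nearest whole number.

6,021 kB

6.021 MB = 6.021 × 10^6 bytes = 6,021,000 bytes
1 kB = 1,000 bytes
6,021,000 / 1,000 = 6,021 kB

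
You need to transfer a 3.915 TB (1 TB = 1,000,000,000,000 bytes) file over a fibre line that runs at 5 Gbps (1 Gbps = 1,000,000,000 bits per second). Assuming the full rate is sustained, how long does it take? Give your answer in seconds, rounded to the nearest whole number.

3.915 TB = 3,915,000,000,000 bytes = 31,320,000,000,000 bits
5 Gbps = 5,000,000,000 bits/s
time = 31,320,000,000,000 / 5,000,000,000 = 6,264 s

6,264 seconds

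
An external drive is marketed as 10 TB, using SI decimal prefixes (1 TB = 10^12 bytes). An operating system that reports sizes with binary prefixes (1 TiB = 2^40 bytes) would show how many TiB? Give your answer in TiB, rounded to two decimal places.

10 TB = 10 × 10^12 bytes = 10,000,000,000,000 bytes
1 TiB = 1,099,511,627,776 bytes
10,000,000,000,000 / 1,099,511,627,776 = 9.09 TiB

9.09 TiB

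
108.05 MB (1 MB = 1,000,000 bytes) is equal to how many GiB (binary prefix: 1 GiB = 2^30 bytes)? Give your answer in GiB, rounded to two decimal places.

108.05 MB = 108.05 × 10^6 bytes = 108,050,000 bytes
1 GiB = 1,073,741,824 bytes
108,050,000 / 1,073,741,824 = 0.10 GiB

0.10 GiB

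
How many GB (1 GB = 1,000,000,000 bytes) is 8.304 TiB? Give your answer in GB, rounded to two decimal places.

8.304 TiB = 8.304 × 2^40 bytes = 9,130,344,557,051.904 bytes
1 GB = 1,000,000,000 bytes
9,130,344,557,051.904 / 1,000,000,000 = 9,130.34 GB

9,130.34 GB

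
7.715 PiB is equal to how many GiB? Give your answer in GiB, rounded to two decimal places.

7.715 PiB = 7.715 × 2^50 bytes = 8,686,317,781,290,844.16 bytes
1 GiB = 2^30 bytes = 1,073,741,824 bytes
8,686,317,781,290,844.16 / 1,073,741,824 = 8,089,763.84 GiB

8,089,763.84 GiB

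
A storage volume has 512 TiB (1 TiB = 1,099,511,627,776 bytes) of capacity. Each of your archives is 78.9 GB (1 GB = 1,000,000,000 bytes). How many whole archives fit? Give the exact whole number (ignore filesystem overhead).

Capacity: 512 TiB = 562,949,953,421,312 bytes
Per item: 78.9 GB = 78,900,000,000 bytes
⌊562,949,953,421,312 / 78,900,000,000⌋ = 7,134

7,134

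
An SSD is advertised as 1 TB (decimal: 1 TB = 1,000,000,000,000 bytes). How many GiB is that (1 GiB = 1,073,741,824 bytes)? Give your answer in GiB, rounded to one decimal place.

1 TB × 1,000,000,000,000 bytes/TB = 1,000,000,000,000 bytes
1 GiB = 1,073,741,824 bytes
1,000,000,000,000 / 1,073,741,824 = 931.3 GiB

931.3 GiB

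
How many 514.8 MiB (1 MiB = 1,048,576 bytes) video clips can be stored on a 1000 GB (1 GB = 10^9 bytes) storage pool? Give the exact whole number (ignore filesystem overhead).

1,852

Capacity: 1000 GB = 1,000,000,000,000 bytes
Per item: 514.8 MiB = 539,806,924.8 bytes
⌊1,000,000,000,000 / 539,806,924.8⌋ = 1,852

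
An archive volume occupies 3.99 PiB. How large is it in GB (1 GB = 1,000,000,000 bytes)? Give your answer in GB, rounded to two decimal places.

4,492,340.63 GB

3.99 PiB = 3.99 × 2^50 bytes = 4,492,340,628,302,069.76 bytes
1 GB = 1,000,000,000 bytes
4,492,340,628,302,069.76 / 1,000,000,000 = 4,492,340.63 GB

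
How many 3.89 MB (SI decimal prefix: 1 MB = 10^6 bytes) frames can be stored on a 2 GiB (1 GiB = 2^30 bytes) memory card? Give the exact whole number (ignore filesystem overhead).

552

Capacity: 2 GiB = 2,147,483,648 bytes
Per item: 3.89 MB = 3,890,000 bytes
⌊2,147,483,648 / 3,890,000⌋ = 552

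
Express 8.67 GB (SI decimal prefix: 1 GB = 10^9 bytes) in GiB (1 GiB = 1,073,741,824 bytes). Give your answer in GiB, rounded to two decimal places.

8.07 GiB

8.67 GB × 1,000,000,000 bytes/GB = 8,670,000,000 bytes
1 GiB = 1,073,741,824 bytes
8,670,000,000 / 1,073,741,824 = 8.07 GiB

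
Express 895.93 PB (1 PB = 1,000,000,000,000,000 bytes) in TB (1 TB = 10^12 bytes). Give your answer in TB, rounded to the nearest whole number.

895,930 TB

895.93 PB = 895.93 × 10^15 bytes = 895,930,000,000,000,000 bytes
1 TB = 1,000,000,000,000 bytes
895,930,000,000,000,000 / 1,000,000,000,000 = 895,930 TB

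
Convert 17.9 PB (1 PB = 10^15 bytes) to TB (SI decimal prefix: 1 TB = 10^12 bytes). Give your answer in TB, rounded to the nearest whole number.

17,900 TB

17.9 PB = 17.9 × 10^15 bytes = 17,900,000,000,000,000 bytes
1 TB = 10^12 bytes = 1,000,000,000,000 bytes
17,900,000,000,000,000 / 1,000,000,000,000 = 17,900 TB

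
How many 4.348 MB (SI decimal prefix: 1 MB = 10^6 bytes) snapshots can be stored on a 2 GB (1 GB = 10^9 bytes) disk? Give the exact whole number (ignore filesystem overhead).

Capacity: 2 GB = 2,000,000,000 bytes
Per item: 4.348 MB = 4,348,000 bytes
⌊2,000,000,000 / 4,348,000⌋ = 459

459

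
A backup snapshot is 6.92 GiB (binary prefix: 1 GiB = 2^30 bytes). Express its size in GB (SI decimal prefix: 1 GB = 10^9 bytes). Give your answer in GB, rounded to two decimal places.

7.43 GB

6.92 GiB = 6.92 × 2^30 bytes = 7,430,293,422.08 bytes
1 GB = 1,000,000,000 bytes
7,430,293,422.08 / 1,000,000,000 = 7.43 GB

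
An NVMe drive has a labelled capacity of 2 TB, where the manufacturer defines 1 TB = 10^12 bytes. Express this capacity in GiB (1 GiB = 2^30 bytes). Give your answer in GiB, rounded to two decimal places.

2 TB × 1,000,000,000,000 bytes/TB = 2,000,000,000,000 bytes
1 GiB = 1,073,741,824 bytes
2,000,000,000,000 / 1,073,741,824 = 1,862.65 GiB

1,862.65 GiB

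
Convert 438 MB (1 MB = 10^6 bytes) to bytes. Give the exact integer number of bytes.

438 × 1,000,000 = 438,000,000 bytes

438,000,000 bytes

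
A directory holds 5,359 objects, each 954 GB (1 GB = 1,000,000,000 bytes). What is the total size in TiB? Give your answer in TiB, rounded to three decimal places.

Total = 5,359 × 954 GB = 5,112,486 GB
= 5,112,486 × 1,000,000,000 bytes = 5,112,486,000,000,000 bytes
1 TiB = 1,099,511,627,776 bytes
5,112,486,000,000,000 / 1,099,511,627,776 = 4,649.779 TiB

4,649.779 TiB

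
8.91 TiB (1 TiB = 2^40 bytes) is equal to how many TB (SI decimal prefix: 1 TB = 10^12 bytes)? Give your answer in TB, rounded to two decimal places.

9.80 TB

8.91 TiB = 8.91 × 2^40 bytes = 9,796,648,603,484.16 bytes
1 TB = 10^12 bytes = 1,000,000,000,000 bytes
9,796,648,603,484.16 / 1,000,000,000,000 = 9.80 TB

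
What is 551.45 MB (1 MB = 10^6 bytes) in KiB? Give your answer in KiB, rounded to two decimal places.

551.45 MB = 551.45 × 10^6 bytes = 551,450,000 bytes
1 KiB = 1,024 bytes
551,450,000 / 1,024 = 538,525.39 KiB

538,525.39 KiB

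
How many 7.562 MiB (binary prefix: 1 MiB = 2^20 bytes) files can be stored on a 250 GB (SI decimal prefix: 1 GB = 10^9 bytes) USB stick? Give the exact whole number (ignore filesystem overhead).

Capacity: 250 GB = 250,000,000,000 bytes
Per item: 7.562 MiB = 7,929,331.712 bytes
⌊250,000,000,000 / 7,929,331.712⌋ = 31,528

31,528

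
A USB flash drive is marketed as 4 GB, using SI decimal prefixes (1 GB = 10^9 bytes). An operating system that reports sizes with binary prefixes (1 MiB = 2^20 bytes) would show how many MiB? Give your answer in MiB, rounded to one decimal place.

4 GB = 4 × 10^9 bytes = 4,000,000,000 bytes
1 MiB = 2^20 bytes = 1,048,576 bytes
4,000,000,000 / 1,048,576 = 3,814.7 MiB

3,814.7 MiB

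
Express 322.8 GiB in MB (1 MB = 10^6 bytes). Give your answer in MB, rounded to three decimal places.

322.8 GiB × 1,073,741,824 bytes/GiB = 346,603,860,787.2 bytes
1 MB = 10^6 bytes = 1,000,000 bytes
346,603,860,787.2 / 1,000,000 = 346,603.861 MB

346,603.861 MB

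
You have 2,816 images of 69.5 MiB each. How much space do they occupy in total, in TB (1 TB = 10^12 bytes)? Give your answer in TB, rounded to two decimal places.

0.21 TB

Total = 2,816 × 69.5 MiB = 195,712 MiB
= 195,712 × 1,048,576 bytes = 205,218,906,112 bytes
1 TB = 1,000,000,000,000 bytes
205,218,906,112 / 1,000,000,000,000 = 0.21 TB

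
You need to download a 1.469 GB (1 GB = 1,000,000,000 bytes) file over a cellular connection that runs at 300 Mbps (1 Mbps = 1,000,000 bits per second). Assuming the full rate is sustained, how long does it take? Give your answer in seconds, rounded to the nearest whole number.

39 seconds

1.469 GB = 1,469,000,000 bytes = 11,752,000,000 bits
300 Mbps = 300,000,000 bits/s
time = 11,752,000,000 / 300,000,000 = 39 s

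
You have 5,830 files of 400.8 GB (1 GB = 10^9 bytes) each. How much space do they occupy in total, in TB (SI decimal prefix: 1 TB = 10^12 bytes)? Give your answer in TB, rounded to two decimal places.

Total = 5,830 × 400.8 GB = 2,336,664 GB
= 2,336,664 × 1,000,000,000 bytes = 2,336,664,000,000,000 bytes
1 TB = 1,000,000,000,000 bytes
2,336,664,000,000,000 / 1,000,000,000,000 = 2,336.66 TB

2,336.66 TB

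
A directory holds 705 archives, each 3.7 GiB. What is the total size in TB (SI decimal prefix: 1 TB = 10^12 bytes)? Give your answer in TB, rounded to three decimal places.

Total = 705 × 3.7 GiB = 2608.5 GiB
= 2608.5 × 1,073,741,824 bytes = 2,800,855,547,904 bytes
1 TB = 1,000,000,000,000 bytes
2,800,855,547,904 / 1,000,000,000,000 = 2.801 TB

2.801 TB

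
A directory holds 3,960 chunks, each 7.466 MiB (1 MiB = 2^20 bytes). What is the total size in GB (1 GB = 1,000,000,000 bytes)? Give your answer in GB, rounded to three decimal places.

Total = 3,960 × 7.466 MiB = 29565.36 MiB
= 29565.36 × 1,048,576 bytes = 31,001,526,927.36 bytes
1 GB = 1,000,000,000 bytes
31,001,526,927.36 / 1,000,000,000 = 31.002 GB

31.002 GB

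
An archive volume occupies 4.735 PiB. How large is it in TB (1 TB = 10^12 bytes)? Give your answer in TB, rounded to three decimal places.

4.735 PiB = 4.735 × 2^50 bytes = 5,331,136,058,899,824.64 bytes
1 TB = 1,000,000,000,000 bytes
5,331,136,058,899,824.64 / 1,000,000,000,000 = 5,331.136 TB

5,331.136 TB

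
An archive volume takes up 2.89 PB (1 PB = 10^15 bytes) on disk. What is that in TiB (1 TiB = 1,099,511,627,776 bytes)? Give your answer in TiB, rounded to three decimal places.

2.89 PB = 2.89 × 10^15 bytes = 2,890,000,000,000,000 bytes
1 TiB = 1,099,511,627,776 bytes
2,890,000,000,000,000 / 1,099,511,627,776 = 2,628.440 TiB

2,628.440 TiB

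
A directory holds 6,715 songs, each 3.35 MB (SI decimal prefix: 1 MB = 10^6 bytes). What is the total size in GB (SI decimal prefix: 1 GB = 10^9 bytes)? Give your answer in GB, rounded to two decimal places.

Total = 6,715 × 3.35 MB = 22495.25 MB
= 22495.25 × 1,000,000 bytes = 22,495,250,000 bytes
1 GB = 1,000,000,000 bytes
22,495,250,000 / 1,000,000,000 = 22.50 GB

22.50 GB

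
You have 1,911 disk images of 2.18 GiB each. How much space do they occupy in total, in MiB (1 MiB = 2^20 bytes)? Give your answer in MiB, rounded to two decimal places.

4,265,963.52 MiB

Total = 1,911 × 2.18 GiB = 4165.98 GiB
= 4165.98 × 1,073,741,824 bytes = 4,473,186,963,947.52 bytes
1 MiB = 1,048,576 bytes
4,473,186,963,947.52 / 1,048,576 = 4,265,963.52 MiB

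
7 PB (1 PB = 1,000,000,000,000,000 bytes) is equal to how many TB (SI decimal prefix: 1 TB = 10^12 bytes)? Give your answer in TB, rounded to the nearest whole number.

7,000 TB

7 PB × 1,000,000,000,000,000 bytes/PB = 7,000,000,000,000,000 bytes
1 TB = 10^12 bytes = 1,000,000,000,000 bytes
7,000,000,000,000,000 / 1,000,000,000,000 = 7,000 TB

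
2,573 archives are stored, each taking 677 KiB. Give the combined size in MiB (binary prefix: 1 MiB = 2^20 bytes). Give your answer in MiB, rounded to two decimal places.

Total = 2,573 × 677 KiB = 1,741,921 KiB
= 1,741,921 × 1,024 bytes = 1,783,727,104 bytes
1 MiB = 1,048,576 bytes
1,783,727,104 / 1,048,576 = 1,701.09 MiB

1,701.09 MiB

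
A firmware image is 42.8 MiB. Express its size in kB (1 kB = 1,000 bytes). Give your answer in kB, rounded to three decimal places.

44,879.053 kB

42.8 MiB = 42.8 × 2^20 bytes = 44,879,052.8 bytes
1 kB = 1,000 bytes
44,879,052.8 / 1,000 = 44,879.053 kB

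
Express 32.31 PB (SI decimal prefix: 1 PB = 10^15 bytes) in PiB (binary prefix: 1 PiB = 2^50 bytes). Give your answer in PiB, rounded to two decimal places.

32.31 PB = 32.31 × 10^15 bytes = 32,310,000,000,000,000 bytes
1 PiB = 1,125,899,906,842,624 bytes
32,310,000,000,000,000 / 1,125,899,906,842,624 = 28.70 PiB

28.70 PiB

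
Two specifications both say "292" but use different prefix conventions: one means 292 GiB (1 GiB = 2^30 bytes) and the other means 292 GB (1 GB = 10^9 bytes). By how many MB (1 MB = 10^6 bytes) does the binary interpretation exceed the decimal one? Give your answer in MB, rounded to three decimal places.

21,532.613 MB

292 GiB = 292 × 1,073,741,824 = 313,532,612,608 bytes
292 GB = 292 × 1,000,000,000 = 292,000,000,000 bytes
difference = 21,532,612,608 bytes
21,532,612,608 / 1,000,000 = 21,532.613 MB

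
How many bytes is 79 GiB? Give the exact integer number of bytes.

84,825,604,096 bytes

79 × 1,073,741,824 = 84,825,604,096 bytes  (1 GiB = 2^30 bytes)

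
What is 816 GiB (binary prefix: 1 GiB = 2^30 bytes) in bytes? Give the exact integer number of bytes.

876,173,328,384 bytes

816 × 1,073,741,824 = 876,173,328,384 bytes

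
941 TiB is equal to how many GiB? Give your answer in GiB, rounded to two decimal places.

963,584.00 GiB

941 TiB = 941 × 2^40 bytes = 1,034,640,441,737,216 bytes
1 GiB = 1,073,741,824 bytes
1,034,640,441,737,216 / 1,073,741,824 = 963,584.00 GiB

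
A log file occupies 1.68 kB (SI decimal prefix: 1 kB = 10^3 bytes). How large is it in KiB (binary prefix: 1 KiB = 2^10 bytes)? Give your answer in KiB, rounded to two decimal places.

1.68 kB = 1.68 × 10^3 bytes = 1,680 bytes
1 KiB = 2^10 bytes = 1,024 bytes
1,680 / 1,024 = 1.64 KiB

1.64 KiB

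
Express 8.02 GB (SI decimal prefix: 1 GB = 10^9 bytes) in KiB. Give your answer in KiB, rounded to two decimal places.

7,832,031.25 KiB

8.02 GB × 1,000,000,000 bytes/GB = 8,020,000,000 bytes
1 KiB = 2^10 bytes = 1,024 bytes
8,020,000,000 / 1,024 = 7,832,031.25 KiB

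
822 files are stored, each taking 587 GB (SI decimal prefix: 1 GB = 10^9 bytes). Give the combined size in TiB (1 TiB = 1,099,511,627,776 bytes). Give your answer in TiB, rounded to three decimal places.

438.844 TiB

Total = 822 × 587 GB = 482,514 GB
= 482,514 × 1,000,000,000 bytes = 482,514,000,000,000 bytes
1 TiB = 1,099,511,627,776 bytes
482,514,000,000,000 / 1,099,511,627,776 = 438.844 TiB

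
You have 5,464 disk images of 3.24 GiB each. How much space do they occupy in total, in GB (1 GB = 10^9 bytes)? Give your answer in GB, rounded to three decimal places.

19,008.838 GB

Total = 5,464 × 3.24 GiB = 17703.36 GiB
= 17703.36 × 1,073,741,824 bytes = 19,008,838,057,328.64 bytes
1 GB = 1,000,000,000 bytes
19,008,838,057,328.64 / 1,000,000,000 = 19,008.838 GB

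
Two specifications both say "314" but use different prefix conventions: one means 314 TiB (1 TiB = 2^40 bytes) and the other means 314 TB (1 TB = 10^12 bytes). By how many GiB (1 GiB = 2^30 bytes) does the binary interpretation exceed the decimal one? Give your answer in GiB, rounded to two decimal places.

29,100.71 GiB

314 TiB = 314 × 1,099,511,627,776 = 345,246,651,121,664 bytes
314 TB = 314 × 1,000,000,000,000 = 314,000,000,000,000 bytes
difference = 31,246,651,121,664 bytes
31,246,651,121,664 / 1,073,741,824 = 29,100.71 GiB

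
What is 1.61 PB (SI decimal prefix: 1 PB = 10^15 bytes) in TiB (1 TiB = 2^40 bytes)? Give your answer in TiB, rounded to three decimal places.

1,464.286 TiB

1.61 PB × 1,000,000,000,000,000 bytes/PB = 1,610,000,000,000,000 bytes
1 TiB = 2^40 bytes = 1,099,511,627,776 bytes
1,610,000,000,000,000 / 1,099,511,627,776 = 1,464.286 TiB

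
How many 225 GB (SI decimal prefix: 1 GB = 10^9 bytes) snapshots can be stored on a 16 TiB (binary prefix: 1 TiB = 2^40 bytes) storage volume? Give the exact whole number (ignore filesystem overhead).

78

Capacity: 16 TiB = 17,592,186,044,416 bytes
Per item: 225 GB = 225,000,000,000 bytes
⌊17,592,186,044,416 / 225,000,000,000⌋ = 78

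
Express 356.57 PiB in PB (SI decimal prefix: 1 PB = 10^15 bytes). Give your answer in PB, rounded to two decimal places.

401.46 PB

356.57 PiB = 356.57 × 2^50 bytes = 401,462,129,782,874,439.68 bytes
1 PB = 1,000,000,000,000,000 bytes
401,462,129,782,874,439.68 / 1,000,000,000,000,000 = 401.46 PB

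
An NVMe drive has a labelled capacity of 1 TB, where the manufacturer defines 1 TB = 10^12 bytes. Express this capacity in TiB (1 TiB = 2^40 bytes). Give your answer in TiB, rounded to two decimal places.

0.91 TiB

1 TB = 1 × 10^12 bytes = 1,000,000,000,000 bytes
1 TiB = 2^40 bytes = 1,099,511,627,776 bytes
1,000,000,000,000 / 1,099,511,627,776 = 0.91 TiB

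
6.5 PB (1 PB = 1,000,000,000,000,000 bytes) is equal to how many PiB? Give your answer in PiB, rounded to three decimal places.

6.5 PB = 6.5 × 10^15 bytes = 6,500,000,000,000,000 bytes
1 PiB = 2^50 bytes = 1,125,899,906,842,624 bytes
6,500,000,000,000,000 / 1,125,899,906,842,624 = 5.773 PiB

5.773 PiB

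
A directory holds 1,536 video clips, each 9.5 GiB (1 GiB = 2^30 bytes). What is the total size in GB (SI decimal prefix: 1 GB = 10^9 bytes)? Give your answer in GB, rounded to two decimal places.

Total = 1,536 × 9.5 GiB = 14,592 GiB
= 14,592 × 1,073,741,824 bytes = 15,668,040,695,808 bytes
1 GB = 1,000,000,000 bytes
15,668,040,695,808 / 1,000,000,000 = 15,668.04 GB

15,668.04 GB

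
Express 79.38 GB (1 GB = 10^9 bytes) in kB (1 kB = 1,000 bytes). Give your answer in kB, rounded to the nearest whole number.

79,380,000 kB

79.38 GB × 1,000,000,000 bytes/GB = 79,380,000,000 bytes
1 kB = 10^3 bytes = 1,000 bytes
79,380,000,000 / 1,000 = 79,380,000 kB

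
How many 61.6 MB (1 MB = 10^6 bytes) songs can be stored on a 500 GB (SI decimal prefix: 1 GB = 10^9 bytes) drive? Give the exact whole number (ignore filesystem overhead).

8,116

Capacity: 500 GB = 500,000,000,000 bytes
Per item: 61.6 MB = 61,600,000 bytes
⌊500,000,000,000 / 61,600,000⌋ = 8,116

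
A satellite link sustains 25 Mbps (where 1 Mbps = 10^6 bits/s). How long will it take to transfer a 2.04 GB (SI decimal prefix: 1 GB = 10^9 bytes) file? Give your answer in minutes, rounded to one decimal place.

10.9 minutes

2.04 GB = 2,040,000,000 bytes = 16,320,000,000 bits
25 Mbps = 25,000,000 bits/s
time = 16,320,000,000 / 25,000,000 = 652.80 s
652.80 s / 60 = 10.9 minutes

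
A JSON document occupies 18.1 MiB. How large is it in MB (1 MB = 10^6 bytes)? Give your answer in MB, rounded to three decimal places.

18.979 MB

18.1 MiB × 1,048,576 bytes/MiB = 18,979,225.6 bytes
1 MB = 1,000,000 bytes
18,979,225.6 / 1,000,000 = 18.979 MB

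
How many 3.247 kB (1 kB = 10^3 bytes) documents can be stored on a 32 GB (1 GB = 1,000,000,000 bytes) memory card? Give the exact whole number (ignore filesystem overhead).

Capacity: 32 GB = 32,000,000,000 bytes
Per item: 3.247 kB = 3,247 bytes
⌊32,000,000,000 / 3,247⌋ = 9,855,251

9,855,251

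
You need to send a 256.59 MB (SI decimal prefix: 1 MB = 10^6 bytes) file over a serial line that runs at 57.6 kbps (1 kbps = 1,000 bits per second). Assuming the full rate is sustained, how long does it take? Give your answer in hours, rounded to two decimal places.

9.90 hours

256.59 MB = 256,590,000 bytes = 2,052,720,000 bits
57.6 kbps = 57,600 bits/s
time = 2,052,720,000 / 57,600 = 35,637.5000 s
35,637.5000 s / 3600 = 9.90 hours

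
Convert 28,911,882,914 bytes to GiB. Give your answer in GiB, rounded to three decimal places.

26.926 GiB

28,911,882,914 bytes given.
1 GiB = 2^30 bytes = 1,073,741,824 bytes
28,911,882,914 / 1,073,741,824 = 26.926 GiB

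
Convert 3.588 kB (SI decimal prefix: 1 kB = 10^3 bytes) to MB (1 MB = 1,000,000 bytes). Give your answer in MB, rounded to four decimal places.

0.0036 MB

3.588 kB = 3.588 × 10^3 bytes = 3,588 bytes
1 MB = 1,000,000 bytes
3,588 / 1,000,000 = 0.0036 MB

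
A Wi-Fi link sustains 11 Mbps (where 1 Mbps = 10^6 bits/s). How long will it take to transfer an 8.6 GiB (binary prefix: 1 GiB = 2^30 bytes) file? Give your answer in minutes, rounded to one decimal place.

8.6 GiB = 9,234,179,686.4 bytes = 73,873,437,491.2 bits
11 Mbps = 11,000,000 bits/s
time = 73,873,437,491.2 / 11,000,000 = 6,715.77 s
6,715.77 s / 60 = 111.9 minutes

111.9 minutes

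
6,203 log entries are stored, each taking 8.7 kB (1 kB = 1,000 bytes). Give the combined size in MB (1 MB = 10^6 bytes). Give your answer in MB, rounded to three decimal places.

Total = 6,203 × 8.7 kB = 53966.1 kB
= 53966.1 × 1,000 bytes = 53,966,100 bytes
1 MB = 1,000,000 bytes
53,966,100 / 1,000,000 = 53.966 MB

53.966 MB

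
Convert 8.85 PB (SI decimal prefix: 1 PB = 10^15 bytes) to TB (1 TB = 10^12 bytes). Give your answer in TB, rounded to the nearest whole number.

8.85 PB × 1,000,000,000,000,000 bytes/PB = 8,850,000,000,000,000 bytes
1 TB = 1,000,000,000,000 bytes
8,850,000,000,000,000 / 1,000,000,000,000 = 8,850 TB

8,850 TB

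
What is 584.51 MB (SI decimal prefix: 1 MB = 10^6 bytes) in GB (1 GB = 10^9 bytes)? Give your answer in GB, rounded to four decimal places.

0.5845 GB

584.51 MB = 584.51 × 10^6 bytes = 584,510,000 bytes
1 GB = 1,000,000,000 bytes
584,510,000 / 1,000,000,000 = 0.5845 GB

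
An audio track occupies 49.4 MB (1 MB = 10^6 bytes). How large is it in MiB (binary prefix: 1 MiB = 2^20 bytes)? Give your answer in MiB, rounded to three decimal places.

47.112 MiB

49.4 MB = 49.4 × 10^6 bytes = 49,400,000 bytes
1 MiB = 2^20 bytes = 1,048,576 bytes
49,400,000 / 1,048,576 = 47.112 MiB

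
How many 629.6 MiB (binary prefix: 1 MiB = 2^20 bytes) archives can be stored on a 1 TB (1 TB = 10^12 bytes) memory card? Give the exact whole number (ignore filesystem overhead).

1,514

Capacity: 1 TB = 1,000,000,000,000 bytes
Per item: 629.6 MiB = 660,183,449.6 bytes
⌊1,000,000,000,000 / 660,183,449.6⌋ = 1,514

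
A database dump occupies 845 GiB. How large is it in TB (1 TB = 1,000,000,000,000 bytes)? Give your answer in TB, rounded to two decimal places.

0.91 TB

845 GiB × 1,073,741,824 bytes/GiB = 907,311,841,280 bytes
1 TB = 1,000,000,000,000 bytes
907,311,841,280 / 1,000,000,000,000 = 0.91 TB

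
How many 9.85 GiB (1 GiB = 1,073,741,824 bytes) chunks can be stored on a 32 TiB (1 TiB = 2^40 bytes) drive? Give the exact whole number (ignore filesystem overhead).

3,326

Capacity: 32 TiB = 35,184,372,088,832 bytes
Per item: 9.85 GiB = 10,576,356,966.4 bytes
⌊35,184,372,088,832 / 10,576,356,966.4⌋ = 3,326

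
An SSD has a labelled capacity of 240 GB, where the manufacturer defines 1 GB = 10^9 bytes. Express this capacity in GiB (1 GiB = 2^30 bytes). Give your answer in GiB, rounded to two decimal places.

223.52 GiB

240 GB = 240 × 10^9 bytes = 240,000,000,000 bytes
1 GiB = 1,073,741,824 bytes
240,000,000,000 / 1,073,741,824 = 223.52 GiB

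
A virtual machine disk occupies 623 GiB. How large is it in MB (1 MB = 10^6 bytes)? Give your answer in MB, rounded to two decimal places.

668,941.16 MB

623 GiB × 1,073,741,824 bytes/GiB = 668,941,156,352 bytes
1 MB = 1,000,000 bytes
668,941,156,352 / 1,000,000 = 668,941.16 MB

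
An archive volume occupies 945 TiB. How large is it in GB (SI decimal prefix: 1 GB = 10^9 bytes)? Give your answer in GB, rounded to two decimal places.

1,039,038.49 GB

945 TiB × 1,099,511,627,776 bytes/TiB = 1,039,038,488,248,320 bytes
1 GB = 1,000,000,000 bytes
1,039,038,488,248,320 / 1,000,000,000 = 1,039,038.49 GB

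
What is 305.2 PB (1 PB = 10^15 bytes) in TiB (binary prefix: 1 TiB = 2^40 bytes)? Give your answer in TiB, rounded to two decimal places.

305.2 PB = 305.2 × 10^15 bytes = 305,200,000,000,000,000 bytes
1 TiB = 1,099,511,627,776 bytes
305,200,000,000,000,000 / 1,099,511,627,776 = 277,577.78 TiB

277,577.78 TiB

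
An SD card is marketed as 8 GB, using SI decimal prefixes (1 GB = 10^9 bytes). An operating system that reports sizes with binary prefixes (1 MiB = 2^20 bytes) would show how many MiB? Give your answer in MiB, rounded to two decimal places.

7,629.39 MiB

8 GB = 8 × 10^9 bytes = 8,000,000,000 bytes
1 MiB = 2^20 bytes = 1,048,576 bytes
8,000,000,000 / 1,048,576 = 7,629.39 MiB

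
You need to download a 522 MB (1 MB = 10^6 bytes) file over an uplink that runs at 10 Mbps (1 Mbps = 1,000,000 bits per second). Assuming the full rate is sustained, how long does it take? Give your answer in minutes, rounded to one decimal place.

7.0 minutes

522 MB = 522,000,000 bytes = 4,176,000,000 bits
10 Mbps = 10,000,000 bits/s
time = 4,176,000,000 / 10,000,000 = 417.60 s
417.60 s / 60 = 7.0 minutes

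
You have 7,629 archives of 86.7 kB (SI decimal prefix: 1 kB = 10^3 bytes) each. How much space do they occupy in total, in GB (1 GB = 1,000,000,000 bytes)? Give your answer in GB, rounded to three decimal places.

Total = 7,629 × 86.7 kB = 661434.3 kB
= 661434.3 × 1,000 bytes = 661,434,300 bytes
1 GB = 1,000,000,000 bytes
661,434,300 / 1,000,000,000 = 0.661 GB

0.661 GB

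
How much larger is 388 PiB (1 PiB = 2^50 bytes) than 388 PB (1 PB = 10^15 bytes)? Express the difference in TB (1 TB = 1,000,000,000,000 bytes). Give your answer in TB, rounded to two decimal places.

388 PiB = 388 × 1,125,899,906,842,624 = 436,849,163,854,938,112 bytes
388 PB = 388 × 1,000,000,000,000,000 = 388,000,000,000,000,000 bytes
difference = 48,849,163,854,938,112 bytes
48,849,163,854,938,112 / 1,000,000,000,000 = 48,849.16 TB

48,849.16 TB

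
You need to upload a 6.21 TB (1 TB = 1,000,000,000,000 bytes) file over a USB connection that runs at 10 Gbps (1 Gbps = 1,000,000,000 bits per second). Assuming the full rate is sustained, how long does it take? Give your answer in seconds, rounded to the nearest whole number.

4,968 seconds

6.21 TB = 6,210,000,000,000 bytes = 49,680,000,000,000 bits
10 Gbps = 10,000,000,000 bits/s
time = 49,680,000,000,000 / 10,000,000,000 = 4,968 s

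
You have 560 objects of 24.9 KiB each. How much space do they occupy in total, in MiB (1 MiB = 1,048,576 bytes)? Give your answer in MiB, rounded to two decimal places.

Total = 560 × 24.9 KiB = 13,944 KiB
= 13,944 × 1,024 bytes = 14,278,656 bytes
1 MiB = 1,048,576 bytes
14,278,656 / 1,048,576 = 13.62 MiB

13.62 MiB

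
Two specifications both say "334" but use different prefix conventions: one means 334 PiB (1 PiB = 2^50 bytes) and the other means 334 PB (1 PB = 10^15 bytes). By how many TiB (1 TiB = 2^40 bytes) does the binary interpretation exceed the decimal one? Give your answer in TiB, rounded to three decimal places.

334 PiB = 334 × 1,125,899,906,842,624 = 376,050,568,885,436,416 bytes
334 PB = 334 × 1,000,000,000,000,000 = 334,000,000,000,000,000 bytes
difference = 42,050,568,885,436,416 bytes
42,050,568,885,436,416 / 1,099,511,627,776 = 38,244.770 TiB

38,244.770 TiB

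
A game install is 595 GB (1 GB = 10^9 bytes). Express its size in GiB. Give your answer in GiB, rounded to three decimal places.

595 GB × 1,000,000,000 bytes/GB = 595,000,000,000 bytes
1 GiB = 1,073,741,824 bytes
595,000,000,000 / 1,073,741,824 = 554.137 GiB

554.137 GiB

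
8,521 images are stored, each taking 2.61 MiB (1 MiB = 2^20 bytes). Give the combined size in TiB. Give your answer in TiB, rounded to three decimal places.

Total = 8,521 × 2.61 MiB = 22239.81 MiB
= 22239.81 × 1,048,576 bytes = 23,320,131,010.56 bytes
1 TiB = 1,099,511,627,776 bytes
23,320,131,010.56 / 1,099,511,627,776 = 0.021 TiB

0.021 TiB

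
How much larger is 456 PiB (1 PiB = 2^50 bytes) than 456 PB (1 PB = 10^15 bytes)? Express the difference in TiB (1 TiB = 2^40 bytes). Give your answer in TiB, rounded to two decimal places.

52,214.42 TiB

456 PiB = 456 × 1,125,899,906,842,624 = 513,410,357,520,236,544 bytes
456 PB = 456 × 1,000,000,000,000,000 = 456,000,000,000,000,000 bytes
difference = 57,410,357,520,236,544 bytes
57,410,357,520,236,544 / 1,099,511,627,776 = 52,214.42 TiB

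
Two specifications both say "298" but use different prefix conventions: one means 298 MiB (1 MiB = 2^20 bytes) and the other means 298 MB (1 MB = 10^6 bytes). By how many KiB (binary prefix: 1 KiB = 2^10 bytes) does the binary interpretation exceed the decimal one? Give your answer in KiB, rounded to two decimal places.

298 MiB = 298 × 1,048,576 = 312,475,648 bytes
298 MB = 298 × 1,000,000 = 298,000,000 bytes
difference = 14,475,648 bytes
14,475,648 / 1,024 = 14,136.38 KiB

14,136.38 KiB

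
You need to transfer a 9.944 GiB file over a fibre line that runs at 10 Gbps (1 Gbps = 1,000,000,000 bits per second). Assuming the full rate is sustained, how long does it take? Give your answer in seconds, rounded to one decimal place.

8.5 seconds

9.944 GiB = 10,677,288,697.856 bytes = 85,418,309,582.848 bits
10 Gbps = 10,000,000,000 bits/s
time = 85,418,309,582.848 / 10,000,000,000 = 8.5 s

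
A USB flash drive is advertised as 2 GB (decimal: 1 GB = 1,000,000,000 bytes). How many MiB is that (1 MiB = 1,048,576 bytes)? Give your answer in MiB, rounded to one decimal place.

2 GB × 1,000,000,000 bytes/GB = 2,000,000,000 bytes
1 MiB = 1,048,576 bytes
2,000,000,000 / 1,048,576 = 1,907.3 MiB

1,907.3 MiB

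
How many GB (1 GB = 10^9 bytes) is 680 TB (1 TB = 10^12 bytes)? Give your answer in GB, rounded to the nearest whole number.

680,000 GB

680 TB × 1,000,000,000,000 bytes/TB = 680,000,000,000,000 bytes
1 GB = 1,000,000,000 bytes
680,000,000,000,000 / 1,000,000,000 = 680,000 GB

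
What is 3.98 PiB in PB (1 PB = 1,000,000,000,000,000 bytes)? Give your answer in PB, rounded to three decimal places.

3.98 PiB = 3.98 × 2^50 bytes = 4,481,081,629,233,643.52 bytes
1 PB = 1,000,000,000,000,000 bytes
4,481,081,629,233,643.52 / 1,000,000,000,000,000 = 4.481 PB

4.481 PB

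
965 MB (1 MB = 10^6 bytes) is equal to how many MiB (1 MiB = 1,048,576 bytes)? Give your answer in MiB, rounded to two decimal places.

920.30 MiB

965 MB = 965 × 10^6 bytes = 965,000,000 bytes
1 MiB = 1,048,576 bytes
965,000,000 / 1,048,576 = 920.30 MiB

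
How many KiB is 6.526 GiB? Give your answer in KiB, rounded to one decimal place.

6.526 GiB = 6.526 × 2^30 bytes = 7,007,239,143.424 bytes
1 KiB = 2^10 bytes = 1,024 bytes
7,007,239,143.424 / 1,024 = 6,843,007.0 KiB

6,843,007.0 KiB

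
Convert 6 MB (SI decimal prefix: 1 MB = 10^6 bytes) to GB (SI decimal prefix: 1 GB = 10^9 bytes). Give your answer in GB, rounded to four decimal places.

6 MB = 6 × 10^6 bytes = 6,000,000 bytes
1 GB = 10^9 bytes = 1,000,000,000 bytes
6,000,000 / 1,000,000,000 = 0.0060 GB

0.0060 GB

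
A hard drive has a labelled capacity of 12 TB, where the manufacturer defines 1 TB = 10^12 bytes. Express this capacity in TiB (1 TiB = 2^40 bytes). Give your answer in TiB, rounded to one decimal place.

12 TB = 12 × 10^12 bytes = 12,000,000,000,000 bytes
1 TiB = 2^40 bytes = 1,099,511,627,776 bytes
12,000,000,000,000 / 1,099,511,627,776 = 10.9 TiB

10.9 TiB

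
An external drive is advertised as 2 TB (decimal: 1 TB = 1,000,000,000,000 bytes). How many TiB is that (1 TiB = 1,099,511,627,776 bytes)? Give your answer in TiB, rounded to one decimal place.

2 TB = 2 × 10^12 bytes = 2,000,000,000,000 bytes
1 TiB = 1,099,511,627,776 bytes
2,000,000,000,000 / 1,099,511,627,776 = 1.8 TiB

1.8 TiB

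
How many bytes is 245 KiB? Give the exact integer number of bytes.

250,880 bytes

245 × 1,024 = 250,880 bytes  (1 KiB = 2^10 bytes)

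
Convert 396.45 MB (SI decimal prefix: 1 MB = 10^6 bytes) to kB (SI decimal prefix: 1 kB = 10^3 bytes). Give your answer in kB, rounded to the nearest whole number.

396.45 MB = 396.45 × 10^6 bytes = 396,450,000 bytes
1 kB = 1,000 bytes
396,450,000 / 1,000 = 396,450 kB

396,450 kB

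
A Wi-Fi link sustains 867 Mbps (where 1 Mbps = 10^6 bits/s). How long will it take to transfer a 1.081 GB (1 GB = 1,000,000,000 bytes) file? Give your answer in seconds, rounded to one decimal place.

10.0 seconds

1.081 GB = 1,081,000,000 bytes = 8,648,000,000 bits
867 Mbps = 867,000,000 bits/s
time = 8,648,000,000 / 867,000,000 = 10.0 s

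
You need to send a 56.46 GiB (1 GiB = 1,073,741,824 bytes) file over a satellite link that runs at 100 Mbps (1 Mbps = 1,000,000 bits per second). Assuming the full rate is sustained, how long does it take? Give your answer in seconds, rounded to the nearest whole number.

4,850 seconds

56.46 GiB = 60,623,463,383.04 bytes = 484,987,707,064.32 bits
100 Mbps = 100,000,000 bits/s
time = 484,987,707,064.32 / 100,000,000 = 4,850 s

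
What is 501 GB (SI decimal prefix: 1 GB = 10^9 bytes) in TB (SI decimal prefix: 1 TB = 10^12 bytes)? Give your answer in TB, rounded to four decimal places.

0.5010 TB

501 GB × 1,000,000,000 bytes/GB = 501,000,000,000 bytes
1 TB = 10^12 bytes = 1,000,000,000,000 bytes
501,000,000,000 / 1,000,000,000,000 = 0.5010 TB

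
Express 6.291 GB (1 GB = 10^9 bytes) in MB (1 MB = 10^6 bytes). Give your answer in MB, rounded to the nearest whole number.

6.291 GB = 6.291 × 10^9 bytes = 6,291,000,000 bytes
1 MB = 1,000,000 bytes
6,291,000,000 / 1,000,000 = 6,291 MB

6,291 MB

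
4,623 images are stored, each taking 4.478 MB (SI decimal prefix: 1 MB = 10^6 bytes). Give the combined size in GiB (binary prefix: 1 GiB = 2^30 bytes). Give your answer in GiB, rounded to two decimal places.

19.28 GiB

Total = 4,623 × 4.478 MB = 20701.794 MB
= 20701.794 × 1,000,000 bytes = 20,701,794,000 bytes
1 GiB = 1,073,741,824 bytes
20,701,794,000 / 1,073,741,824 = 19.28 GiB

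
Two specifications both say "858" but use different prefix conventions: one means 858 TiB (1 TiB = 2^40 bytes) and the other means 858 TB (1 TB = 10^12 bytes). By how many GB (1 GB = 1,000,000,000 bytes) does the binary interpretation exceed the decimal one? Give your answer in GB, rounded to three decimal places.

85,380.977 GB

858 TiB = 858 × 1,099,511,627,776 = 943,380,976,631,808 bytes
858 TB = 858 × 1,000,000,000,000 = 858,000,000,000,000 bytes
difference = 85,380,976,631,808 bytes
85,380,976,631,808 / 1,000,000,000 = 85,380.977 GB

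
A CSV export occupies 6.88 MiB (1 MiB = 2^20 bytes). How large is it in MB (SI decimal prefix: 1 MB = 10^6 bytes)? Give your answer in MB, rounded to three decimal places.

6.88 MiB × 1,048,576 bytes/MiB = 7,214,202.88 bytes
1 MB = 10^6 bytes = 1,000,000 bytes
7,214,202.88 / 1,000,000 = 7.214 MB

7.214 MB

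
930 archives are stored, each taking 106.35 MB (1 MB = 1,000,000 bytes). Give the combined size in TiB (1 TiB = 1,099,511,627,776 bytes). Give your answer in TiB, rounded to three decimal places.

Total = 930 × 106.35 MB = 98905.5 MB
= 98905.5 × 1,000,000 bytes = 98,905,500,000 bytes
1 TiB = 1,099,511,627,776 bytes
98,905,500,000 / 1,099,511,627,776 = 0.090 TiB

0.090 TiB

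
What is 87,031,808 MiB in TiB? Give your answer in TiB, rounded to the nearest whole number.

83 TiB

87,031,808 MiB × 1,048,576 bytes/MiB = 91,259,465,105,408 bytes
1 TiB = 1,099,511,627,776 bytes
91,259,465,105,408 / 1,099,511,627,776 = 83 TiB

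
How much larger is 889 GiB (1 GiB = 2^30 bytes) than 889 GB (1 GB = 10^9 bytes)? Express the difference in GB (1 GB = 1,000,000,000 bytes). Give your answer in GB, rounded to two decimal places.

889 GiB = 889 × 1,073,741,824 = 954,556,481,536 bytes
889 GB = 889 × 1,000,000,000 = 889,000,000,000 bytes
difference = 65,556,481,536 bytes
65,556,481,536 / 1,000,000,000 = 65.56 GB

65.56 GB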